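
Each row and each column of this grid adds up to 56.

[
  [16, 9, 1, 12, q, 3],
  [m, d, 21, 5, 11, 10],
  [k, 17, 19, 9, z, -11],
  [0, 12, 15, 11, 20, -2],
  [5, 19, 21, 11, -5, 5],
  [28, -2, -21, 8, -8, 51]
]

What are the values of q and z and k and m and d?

Row 1: 16 + 9 + 1 + 12 + 3 = 41, so its missing entry is 56 − 41 = 15.
Column 5: 15 + 11 + 20 − 5 − 8 = 33, so its missing entry is 56 − 33 = 23.
Column 2: 9 + 17 + 12 + 19 − 2 = 55, so its missing entry is 56 − 55 = 1.
Row 3: 17 + 19 + 9 + 23 − 11 = 57, so its missing entry is 56 − 57 = -1.
Row 2: 1 + 21 + 5 + 11 + 10 = 48, so its missing entry is 56 − 48 = 8.

q = 15, z = 23, k = -1, m = 8, d = 1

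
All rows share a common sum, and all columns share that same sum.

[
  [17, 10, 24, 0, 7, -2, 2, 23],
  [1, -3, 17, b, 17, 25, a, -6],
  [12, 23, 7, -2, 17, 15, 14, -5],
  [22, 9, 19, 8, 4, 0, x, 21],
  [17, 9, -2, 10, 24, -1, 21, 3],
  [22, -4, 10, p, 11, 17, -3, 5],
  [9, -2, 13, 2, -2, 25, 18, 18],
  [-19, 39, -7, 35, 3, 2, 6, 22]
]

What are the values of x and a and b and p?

x = -2, a = 25, b = 5, p = 23

Rows 1 and 3 both sum to 81, so that's the common total.
The known cells in row 6 total 58, leaving 81 − 58 = 23 for the blank.
The known cells in column 4 total 76, leaving 81 − 76 = 5 for the blank.
The known cells in row 2 total 56, leaving 81 − 56 = 25 for the blank.
The known cells in row 4 total 83, leaving 81 − 83 = -2 for the blank.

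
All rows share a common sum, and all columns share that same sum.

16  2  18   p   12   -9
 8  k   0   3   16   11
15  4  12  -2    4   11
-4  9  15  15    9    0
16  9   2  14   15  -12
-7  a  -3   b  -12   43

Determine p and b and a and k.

Rows 3 and 4 both sum to 44, so that's the common total.
The known cells in row 2 total 38, leaving 44 − 38 = 6 for the blank.
The known cells in row 1 total 39, leaving 44 − 39 = 5 for the blank.
The known cells in column 4 total 35, leaving 44 − 35 = 9 for the blank.
The known cells in row 6 total 30, leaving 44 − 30 = 14 for the blank.

p = 5, b = 9, a = 14, k = 6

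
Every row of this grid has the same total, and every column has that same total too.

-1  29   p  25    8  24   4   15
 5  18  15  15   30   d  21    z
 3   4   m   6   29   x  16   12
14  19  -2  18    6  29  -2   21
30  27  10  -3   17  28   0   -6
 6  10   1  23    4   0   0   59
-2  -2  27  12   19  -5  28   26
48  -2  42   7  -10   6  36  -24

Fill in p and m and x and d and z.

Rows 4 and 5 both sum to 103, so that's the common total.
Row 1: -1 + 29 + 25 + 8 + 24 + 4 + 15 = 104, so its missing entry is 103 − 104 = -1.
Column 8: 15 + 12 + 21 − 6 + 59 + 26 − 24 = 103, so its missing entry is 103 − 103 = 0.
Row 2: 5 + 18 + 15 + 15 + 30 + 21 + 0 = 104, so its missing entry is 103 − 104 = -1.
Column 3: -1 + 15 − 2 + 10 + 1 + 27 + 42 = 92, so its missing entry is 103 − 92 = 11.
Row 3: 3 + 4 + 11 + 6 + 29 + 16 + 12 = 81, so its missing entry is 103 − 81 = 22.

p = -1, m = 11, x = 22, d = -1, z = 0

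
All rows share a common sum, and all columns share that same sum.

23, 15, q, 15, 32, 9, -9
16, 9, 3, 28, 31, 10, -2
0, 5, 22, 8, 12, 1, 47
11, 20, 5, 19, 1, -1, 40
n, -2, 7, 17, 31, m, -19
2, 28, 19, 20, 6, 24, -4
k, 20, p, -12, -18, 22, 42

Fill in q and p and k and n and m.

Rows 2 and 3 both sum to 95, so that's the common total.
Column 6: 9 + 10 + 1 − 1 + 24 + 22 = 65, so its missing entry is 95 − 65 = 30.
Row 5: -2 + 7 + 17 + 31 + 30 − 19 = 64, so its missing entry is 95 − 64 = 31.
Row 1: 23 + 15 + 15 + 32 + 9 − 9 = 85, so its missing entry is 95 − 85 = 10.
Column 3: 10 + 3 + 22 + 5 + 7 + 19 = 66, so its missing entry is 95 − 66 = 29.
Row 7: 20 + 29 − 12 − 18 + 22 + 42 = 83, so its missing entry is 95 − 83 = 12.

q = 10, p = 29, k = 12, n = 31, m = 30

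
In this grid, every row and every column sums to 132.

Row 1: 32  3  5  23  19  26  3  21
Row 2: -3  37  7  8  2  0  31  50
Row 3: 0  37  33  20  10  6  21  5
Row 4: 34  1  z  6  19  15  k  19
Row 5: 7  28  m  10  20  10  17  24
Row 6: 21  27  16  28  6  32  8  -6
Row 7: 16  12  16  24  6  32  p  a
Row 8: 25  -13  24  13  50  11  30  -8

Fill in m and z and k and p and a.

The known cells in row 5 total 116, leaving 132 − 116 = 16 for the blank.
The known cells in column 8 total 105, leaving 132 − 105 = 27 for the blank.
The known cells in row 7 total 133, leaving 132 − 133 = -1 for the blank.
The known cells in column 7 total 109, leaving 132 − 109 = 23 for the blank.
The known cells in row 4 total 117, leaving 132 − 117 = 15 for the blank.

m = 16, z = 15, k = 23, p = -1, a = 27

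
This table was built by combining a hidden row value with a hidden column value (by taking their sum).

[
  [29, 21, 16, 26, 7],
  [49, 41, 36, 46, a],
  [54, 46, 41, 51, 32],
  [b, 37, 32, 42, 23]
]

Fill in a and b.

a = 27, b = 45

The difference between any two rows is the same in every column — this is an addition table with the headers hidden.
Row 2 minus row 1 is 46 − 26 = 20, so its entry in column 5 is 7 + 20 = 27.
Row 4 minus row 1 is 42 − 26 = 16, so its entry in column 1 is 29 + 16 = 45.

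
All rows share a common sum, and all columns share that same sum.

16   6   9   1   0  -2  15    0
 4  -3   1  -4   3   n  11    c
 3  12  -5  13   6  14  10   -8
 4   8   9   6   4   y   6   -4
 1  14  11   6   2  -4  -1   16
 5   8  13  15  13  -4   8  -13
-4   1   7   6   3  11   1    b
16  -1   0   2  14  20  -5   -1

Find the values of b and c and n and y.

Rows 1 and 3 both sum to 45, so that's the common total.
Row 7 has -4 + 1 + 7 + 6 + 3 + 11 + 1 = 25; the blank must be 45 − 25 = 20.
Column 8 has 0 − 8 − 4 + 16 − 13 + 20 − 1 = 10; the blank must be 45 − 10 = 35.
Row 4 has 4 + 8 + 9 + 6 + 4 + 6 − 4 = 33; the blank must be 45 − 33 = 12.
Row 2 has 4 − 3 + 1 − 4 + 3 + 11 + 35 = 47; the blank must be 45 − 47 = -2.

b = 20, c = 35, n = -2, y = 12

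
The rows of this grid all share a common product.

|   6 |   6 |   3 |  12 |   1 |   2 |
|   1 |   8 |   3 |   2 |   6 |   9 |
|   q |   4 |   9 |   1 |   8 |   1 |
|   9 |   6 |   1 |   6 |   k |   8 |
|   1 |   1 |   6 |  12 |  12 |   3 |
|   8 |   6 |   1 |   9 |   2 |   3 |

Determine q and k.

Rows 2 and 5 each multiply to 2592, so every row has product 2592.
Row 3: 4×9×1×8×1 = 288, so the missing entry is 2592 ÷ 288 = 9.
Row 4: 9×6×1×6×8 = 2592, so the missing entry is 2592 ÷ 2592 = 1.

q = 9, k = 1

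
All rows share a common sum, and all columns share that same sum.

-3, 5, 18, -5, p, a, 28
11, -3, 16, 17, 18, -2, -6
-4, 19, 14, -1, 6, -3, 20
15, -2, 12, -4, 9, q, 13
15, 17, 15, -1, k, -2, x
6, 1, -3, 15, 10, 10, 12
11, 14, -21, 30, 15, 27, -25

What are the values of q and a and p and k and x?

q = 8, a = 13, p = -5, k = -2, x = 9

Rows 2 and 3 both sum to 51, so that's the common total.
Column 7: 28 − 6 + 20 + 13 + 12 − 25 = 42, so its missing entry is 51 − 42 = 9.
Row 5: 15 + 17 + 15 − 1 − 2 + 9 = 53, so its missing entry is 51 − 53 = -2.
Column 5: 18 + 6 + 9 − 2 + 10 + 15 = 56, so its missing entry is 51 − 56 = -5.
Row 1: -3 + 5 + 18 − 5 − 5 + 28 = 38, so its missing entry is 51 − 38 = 13.
Row 4: 15 − 2 + 12 − 4 + 9 + 13 = 43, so its missing entry is 51 − 43 = 8.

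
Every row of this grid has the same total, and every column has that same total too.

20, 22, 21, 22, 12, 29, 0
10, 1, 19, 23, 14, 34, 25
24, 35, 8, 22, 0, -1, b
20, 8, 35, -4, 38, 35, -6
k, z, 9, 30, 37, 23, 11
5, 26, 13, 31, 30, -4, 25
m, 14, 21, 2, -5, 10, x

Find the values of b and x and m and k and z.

b = 38, x = 33, m = 51, k = -4, z = 20

Rows 1 and 2 both sum to 126, so that's the common total.
The known cells in row 3 total 88, leaving 126 − 88 = 38 for the blank.
The known cells in column 7 total 93, leaving 126 − 93 = 33 for the blank.
The known cells in row 7 total 75, leaving 126 − 75 = 51 for the blank.
The known cells in column 1 total 130, leaving 126 − 130 = -4 for the blank.
The known cells in row 5 total 106, leaving 126 − 106 = 20 for the blank.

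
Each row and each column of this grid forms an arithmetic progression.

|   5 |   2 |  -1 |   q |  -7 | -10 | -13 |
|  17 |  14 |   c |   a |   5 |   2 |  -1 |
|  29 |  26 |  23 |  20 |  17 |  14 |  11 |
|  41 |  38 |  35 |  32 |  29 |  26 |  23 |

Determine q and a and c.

Along each row the entries change by -3 per step; down each column they change by 12.
Row 1: from 5 at column 1, stepping by -3 to column 4 gives -4.
Row 2: from 17 at column 1, stepping by -3 to column 4 gives 8.
Row 2: from 17 at column 1, stepping by -3 to column 3 gives 11.

q = -4, a = 8, c = 11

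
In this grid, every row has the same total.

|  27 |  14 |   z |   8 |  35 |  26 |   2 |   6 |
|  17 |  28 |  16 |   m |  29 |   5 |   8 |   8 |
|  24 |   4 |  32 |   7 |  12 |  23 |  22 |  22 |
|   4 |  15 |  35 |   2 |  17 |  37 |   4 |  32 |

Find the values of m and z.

The complete rows each total 146.
Row 2 is missing 146 − 111 = 35 (since 17 + 28 + 16 + 29 + 5 + 8 + 8 = 111).
Row 1 is missing 146 − 118 = 28 (since 27 + 14 + 8 + 35 + 26 + 2 + 6 = 118).

m = 35, z = 28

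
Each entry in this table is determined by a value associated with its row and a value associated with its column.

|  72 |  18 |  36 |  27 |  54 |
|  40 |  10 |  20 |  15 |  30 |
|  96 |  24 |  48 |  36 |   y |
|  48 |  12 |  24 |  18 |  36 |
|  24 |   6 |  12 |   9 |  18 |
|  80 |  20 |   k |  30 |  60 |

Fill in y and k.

y = 72, k = 40

Each row is a constant multiple of every other row — this is a multiplication table with the headers hidden.
Row 3 is 96/72 = 4/3 times row 1, so its entry in column 5 is 54 × 4/3 = 72.
Row 6 is 80/72 = 10/9 times row 1, so its entry in column 3 is 36 × 10/9 = 40.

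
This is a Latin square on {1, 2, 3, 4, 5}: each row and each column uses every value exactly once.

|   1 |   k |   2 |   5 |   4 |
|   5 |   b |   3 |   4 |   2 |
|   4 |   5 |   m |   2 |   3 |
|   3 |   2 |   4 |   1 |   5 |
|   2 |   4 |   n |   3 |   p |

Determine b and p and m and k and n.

At (row 1, col 2): row 1 already has {1, 2, 4, 5}, so the value is 3.
For row 5, column 5: column 5 already has {2, 3, 4, 5}; that leaves 1.
Cell (2,2): row 2 already has {2, 3, 4, 5} → 1.
Cell (5,3): row 5 already has {1, 2, 3, 4} → 5.
Cell (3,3): row 3 already has {2, 3, 4, 5} → 1.

b = 1, p = 1, m = 1, k = 3, n = 5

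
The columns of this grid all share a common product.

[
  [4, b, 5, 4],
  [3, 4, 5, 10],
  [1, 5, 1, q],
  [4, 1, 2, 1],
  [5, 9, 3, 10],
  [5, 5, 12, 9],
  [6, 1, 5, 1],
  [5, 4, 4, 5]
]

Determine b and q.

Columns 1 and 3 each multiply to 36000, so every column has product 36000.
Column 2: 4×5×1×9×5×1×4 = 3600, so the missing entry is 36000 ÷ 3600 = 10.
Column 4: 4×10×1×10×9×1×5 = 18000, so the missing entry is 36000 ÷ 18000 = 2.

b = 10, q = 2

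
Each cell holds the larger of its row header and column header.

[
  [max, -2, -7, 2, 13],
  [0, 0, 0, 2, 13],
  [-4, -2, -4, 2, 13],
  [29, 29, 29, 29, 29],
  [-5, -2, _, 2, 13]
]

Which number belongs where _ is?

-5

max(-5, -7) = -5.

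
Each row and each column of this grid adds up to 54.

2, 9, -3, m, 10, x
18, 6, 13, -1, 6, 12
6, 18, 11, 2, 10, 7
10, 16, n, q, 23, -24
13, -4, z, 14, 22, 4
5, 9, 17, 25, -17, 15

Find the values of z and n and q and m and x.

Row 5 has 13 − 4 + 14 + 22 + 4 = 49; the blank must be 54 − 49 = 5.
Column 6 has 12 + 7 − 24 + 4 + 15 = 14; the blank must be 54 − 14 = 40.
Row 1 has 2 + 9 − 3 + 10 + 40 = 58; the blank must be 54 − 58 = -4.
Column 4 has -4 − 1 + 2 + 14 + 25 = 36; the blank must be 54 − 36 = 18.
Row 4 has 10 + 16 + 18 + 23 − 24 = 43; the blank must be 54 − 43 = 11.

z = 5, n = 11, q = 18, m = -4, x = 40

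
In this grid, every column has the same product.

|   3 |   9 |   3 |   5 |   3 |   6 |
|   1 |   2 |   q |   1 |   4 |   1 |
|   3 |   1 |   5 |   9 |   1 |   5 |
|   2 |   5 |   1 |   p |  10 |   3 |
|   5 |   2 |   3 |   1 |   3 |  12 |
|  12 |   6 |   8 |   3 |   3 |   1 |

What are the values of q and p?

Columns 1 and 2 each multiply to 1080, so every column has product 1080.
Column 3: 3×5×1×3×8 = 360, so the missing entry is 1080 ÷ 360 = 3.
Column 4: 5×1×9×1×3 = 135, so the missing entry is 1080 ÷ 135 = 8.

q = 3, p = 8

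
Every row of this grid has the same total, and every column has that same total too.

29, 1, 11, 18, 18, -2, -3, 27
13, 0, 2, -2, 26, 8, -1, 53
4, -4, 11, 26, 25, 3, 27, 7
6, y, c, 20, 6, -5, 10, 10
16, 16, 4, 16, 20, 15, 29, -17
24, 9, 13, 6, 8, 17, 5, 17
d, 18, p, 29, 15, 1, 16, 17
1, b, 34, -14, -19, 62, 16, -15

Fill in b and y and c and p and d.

b = 34, y = 25, c = 27, p = -3, d = 6

Rows 1 and 2 both sum to 99, so that's the common total.
Row 8 has 1 + 34 − 14 − 19 + 62 + 16 − 15 = 65; the blank must be 99 − 65 = 34.
Column 2 has 1 + 0 − 4 + 16 + 9 + 18 + 34 = 74; the blank must be 99 − 74 = 25.
Column 1 has 29 + 13 + 4 + 6 + 16 + 24 + 1 = 93; the blank must be 99 − 93 = 6.
Row 7 has 6 + 18 + 29 + 15 + 1 + 16 + 17 = 102; the blank must be 99 − 102 = -3.
Row 4 has 6 + 25 + 20 + 6 − 5 + 10 + 10 = 72; the blank must be 99 − 72 = 27.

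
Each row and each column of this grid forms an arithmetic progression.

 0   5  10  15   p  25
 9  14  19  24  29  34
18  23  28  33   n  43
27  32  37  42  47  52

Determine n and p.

Along each row the entries change by 5 per step; down each column they change by 9.
Row 3: from 18 at column 1, stepping by 5 to column 5 gives 38.
Row 1: from 0 at column 1, stepping by 5 to column 5 gives 20.

n = 38, p = 20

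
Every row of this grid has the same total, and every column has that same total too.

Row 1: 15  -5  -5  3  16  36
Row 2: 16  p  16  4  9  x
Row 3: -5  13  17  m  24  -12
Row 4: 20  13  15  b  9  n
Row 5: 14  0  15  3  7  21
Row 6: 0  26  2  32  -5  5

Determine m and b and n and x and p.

Rows 1 and 5 both sum to 60, so that's the common total.
Column 2 has -5 + 13 + 13 + 0 + 26 = 47; the blank must be 60 − 47 = 13.
Row 2 has 16 + 13 + 16 + 4 + 9 = 58; the blank must be 60 − 58 = 2.
Row 3 has -5 + 13 + 17 + 24 − 12 = 37; the blank must be 60 − 37 = 23.
Column 4 has 3 + 4 + 23 + 3 + 32 = 65; the blank must be 60 − 65 = -5.
Row 4 has 20 + 13 + 15 − 5 + 9 = 52; the blank must be 60 − 52 = 8.

m = 23, b = -5, n = 8, x = 2, p = 13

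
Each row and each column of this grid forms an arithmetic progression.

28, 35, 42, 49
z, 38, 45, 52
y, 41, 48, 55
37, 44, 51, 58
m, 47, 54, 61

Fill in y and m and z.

y = 34, m = 40, z = 31

Along each row the entries change by 7 per step; down each column they change by 3.
Row 3: from 41 at column 2, stepping by 7 to column 1 gives 34.
Row 5: from 47 at column 2, stepping by 7 to column 1 gives 40.
Row 2: from 38 at column 2, stepping by 7 to column 1 gives 31.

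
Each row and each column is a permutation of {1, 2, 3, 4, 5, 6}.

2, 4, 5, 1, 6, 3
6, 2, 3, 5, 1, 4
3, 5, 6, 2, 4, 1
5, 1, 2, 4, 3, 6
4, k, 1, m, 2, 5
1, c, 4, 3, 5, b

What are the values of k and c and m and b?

k = 3, c = 6, m = 6, b = 2

At (row 6, col 6): column 6 already has {1, 3, 4, 5, 6}, so the value is 2.
At (row 6, col 2): row 6 already has {1, 2, 3, 4, 5}, so the value is 6.
For row 5, column 2: column 2 already has {1, 2, 4, 5, 6}; that leaves 3.
For row 5, column 4: row 5 already has {1, 2, 3, 4, 5}; that leaves 6.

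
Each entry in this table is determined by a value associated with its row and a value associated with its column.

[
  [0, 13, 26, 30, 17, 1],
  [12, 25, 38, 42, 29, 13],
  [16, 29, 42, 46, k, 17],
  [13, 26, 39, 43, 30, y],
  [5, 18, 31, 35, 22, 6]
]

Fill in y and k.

y = 14, k = 33

The difference between any two rows is the same in every column — this is an addition table with the headers hidden.
Row 4 minus row 1 is 13 − 0 = 13, so its entry in column 6 is 1 + 13 = 14.
Row 3 minus row 1 is 16 − 0 = 16, so its entry in column 5 is 17 + 16 = 33.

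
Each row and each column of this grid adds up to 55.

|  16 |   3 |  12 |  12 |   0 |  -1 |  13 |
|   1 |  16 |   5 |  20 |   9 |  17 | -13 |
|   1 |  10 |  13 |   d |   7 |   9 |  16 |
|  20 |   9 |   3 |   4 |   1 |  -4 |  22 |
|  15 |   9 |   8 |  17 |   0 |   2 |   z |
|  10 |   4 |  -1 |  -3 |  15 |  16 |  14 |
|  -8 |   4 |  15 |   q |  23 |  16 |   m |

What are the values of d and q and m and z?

The known cells in row 3 total 56, leaving 55 − 56 = -1 for the blank.
The known cells in column 4 total 49, leaving 55 − 49 = 6 for the blank.
The known cells in row 7 total 56, leaving 55 − 56 = -1 for the blank.
The known cells in row 5 total 51, leaving 55 − 51 = 4 for the blank.

d = -1, q = 6, m = -1, z = 4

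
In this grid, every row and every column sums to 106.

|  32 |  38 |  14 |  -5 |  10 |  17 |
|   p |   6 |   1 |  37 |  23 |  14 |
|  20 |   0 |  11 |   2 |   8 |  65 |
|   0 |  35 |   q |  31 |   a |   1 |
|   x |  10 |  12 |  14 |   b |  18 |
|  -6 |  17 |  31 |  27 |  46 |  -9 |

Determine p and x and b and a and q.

p = 25, x = 35, b = 17, a = 2, q = 37

Row 2 has 6 + 1 + 37 + 23 + 14 = 81; the blank must be 106 − 81 = 25.
Column 1 has 32 + 25 + 20 + 0 − 6 = 71; the blank must be 106 − 71 = 35.
Row 5 has 35 + 10 + 12 + 14 + 18 = 89; the blank must be 106 − 89 = 17.
Column 5 has 10 + 23 + 8 + 17 + 46 = 104; the blank must be 106 − 104 = 2.
Row 4 has 0 + 35 + 31 + 2 + 1 = 69; the blank must be 106 − 69 = 37.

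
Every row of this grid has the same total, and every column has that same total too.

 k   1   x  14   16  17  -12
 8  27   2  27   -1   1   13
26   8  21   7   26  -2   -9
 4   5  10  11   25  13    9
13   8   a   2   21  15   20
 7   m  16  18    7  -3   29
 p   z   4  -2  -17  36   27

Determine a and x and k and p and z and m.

a = -2, x = 26, k = 15, p = 4, z = 25, m = 3

Rows 2 and 3 both sum to 77, so that's the common total.
The known cells in row 6 total 74, leaving 77 − 74 = 3 for the blank.
The known cells in column 2 total 52, leaving 77 − 52 = 25 for the blank.
The known cells in row 5 total 79, leaving 77 − 79 = -2 for the blank.
The known cells in column 3 total 51, leaving 77 − 51 = 26 for the blank.
The known cells in row 1 total 62, leaving 77 − 62 = 15 for the blank.
The known cells in row 7 total 73, leaving 77 − 73 = 4 for the blank.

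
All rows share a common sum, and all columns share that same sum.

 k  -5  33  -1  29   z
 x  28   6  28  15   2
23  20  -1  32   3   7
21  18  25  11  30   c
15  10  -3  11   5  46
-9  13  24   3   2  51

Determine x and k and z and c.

x = 5, k = 29, z = -1, c = -21

Rows 3 and 5 both sum to 84, so that's the common total.
Row 2 has 28 + 6 + 28 + 15 + 2 = 79; the blank must be 84 − 79 = 5.
Row 4 has 21 + 18 + 25 + 11 + 30 = 105; the blank must be 84 − 105 = -21.
Column 6 has 2 + 7 − 21 + 46 + 51 = 85; the blank must be 84 − 85 = -1.
Row 1 has -5 + 33 − 1 + 29 − 1 = 55; the blank must be 84 − 55 = 29.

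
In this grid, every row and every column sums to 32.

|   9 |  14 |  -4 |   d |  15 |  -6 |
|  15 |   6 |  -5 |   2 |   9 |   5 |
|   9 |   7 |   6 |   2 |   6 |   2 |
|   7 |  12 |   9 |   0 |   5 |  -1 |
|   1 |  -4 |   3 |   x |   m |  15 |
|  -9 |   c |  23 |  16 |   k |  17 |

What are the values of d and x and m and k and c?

d = 4, x = 8, m = 9, k = -12, c = -3

Row 1: 9 + 14 − 4 + 15 − 6 = 28, so its missing entry is 32 − 28 = 4.
Column 4: 4 + 2 + 2 + 0 + 16 = 24, so its missing entry is 32 − 24 = 8.
Row 5: 1 − 4 + 3 + 8 + 15 = 23, so its missing entry is 32 − 23 = 9.
Column 5: 15 + 9 + 6 + 5 + 9 = 44, so its missing entry is 32 − 44 = -12.
Row 6: -9 + 23 + 16 − 12 + 17 = 35, so its missing entry is 32 − 35 = -3.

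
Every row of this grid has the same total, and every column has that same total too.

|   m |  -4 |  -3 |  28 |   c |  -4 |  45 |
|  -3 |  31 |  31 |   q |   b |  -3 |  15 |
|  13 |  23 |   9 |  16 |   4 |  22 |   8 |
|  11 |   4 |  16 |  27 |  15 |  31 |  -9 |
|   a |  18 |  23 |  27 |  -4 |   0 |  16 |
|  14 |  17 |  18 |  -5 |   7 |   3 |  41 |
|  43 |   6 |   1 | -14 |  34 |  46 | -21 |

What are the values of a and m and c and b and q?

a = 15, m = 2, c = 31, b = 8, q = 16

Rows 3 and 4 both sum to 95, so that's the common total.
The known cells in row 5 total 80, leaving 95 − 80 = 15 for the blank.
The known cells in column 1 total 93, leaving 95 − 93 = 2 for the blank.
The known cells in row 1 total 64, leaving 95 − 64 = 31 for the blank.
The known cells in column 5 total 87, leaving 95 − 87 = 8 for the blank.
The known cells in row 2 total 79, leaving 95 − 79 = 16 for the blank.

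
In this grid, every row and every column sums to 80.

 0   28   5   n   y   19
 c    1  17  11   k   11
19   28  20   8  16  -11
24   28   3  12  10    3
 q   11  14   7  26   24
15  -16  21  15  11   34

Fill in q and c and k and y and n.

Row 5 has 11 + 14 + 7 + 26 + 24 = 82; the blank must be 80 − 82 = -2.
Column 4 has 11 + 8 + 12 + 7 + 15 = 53; the blank must be 80 − 53 = 27.
Row 1 has 0 + 28 + 5 + 27 + 19 = 79; the blank must be 80 − 79 = 1.
Column 5 has 1 + 16 + 10 + 26 + 11 = 64; the blank must be 80 − 64 = 16.
Row 2 has 1 + 17 + 11 + 16 + 11 = 56; the blank must be 80 − 56 = 24.

q = -2, c = 24, k = 16, y = 1, n = 27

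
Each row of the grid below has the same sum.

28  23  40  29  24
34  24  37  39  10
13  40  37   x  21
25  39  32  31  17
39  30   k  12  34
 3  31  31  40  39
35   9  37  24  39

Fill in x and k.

The complete rows each total 144.
Row 3 is missing 144 − 111 = 33 (since 13 + 40 + 37 + 21 = 111).
Row 5 is missing 144 − 115 = 29 (since 39 + 30 + 12 + 34 = 115).

x = 33, k = 29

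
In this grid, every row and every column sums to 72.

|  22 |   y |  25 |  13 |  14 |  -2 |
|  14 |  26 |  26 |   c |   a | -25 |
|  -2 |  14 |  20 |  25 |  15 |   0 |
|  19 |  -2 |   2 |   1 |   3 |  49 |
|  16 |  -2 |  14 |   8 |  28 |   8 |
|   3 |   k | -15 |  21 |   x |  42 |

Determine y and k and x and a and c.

Row 1: 22 + 25 + 13 + 14 − 2 = 72, so its missing entry is 72 − 72 = 0.
Column 2: 0 + 26 + 14 − 2 − 2 = 36, so its missing entry is 72 − 36 = 36.
Row 6: 3 + 36 − 15 + 21 + 42 = 87, so its missing entry is 72 − 87 = -15.
Column 5: 14 + 15 + 3 + 28 − 15 = 45, so its missing entry is 72 − 45 = 27.
Row 2: 14 + 26 + 26 + 27 − 25 = 68, so its missing entry is 72 − 68 = 4.

y = 0, k = 36, x = -15, a = 27, c = 4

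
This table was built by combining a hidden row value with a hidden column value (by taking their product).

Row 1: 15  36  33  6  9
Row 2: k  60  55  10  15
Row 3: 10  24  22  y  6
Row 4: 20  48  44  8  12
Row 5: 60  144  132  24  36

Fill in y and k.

Each row is a constant multiple of every other row — this is a multiplication table with the headers hidden.
Row 3 is 24/36 = 2/3 times row 1, so its entry in column 4 is 6 × 2/3 = 4.
Row 2 is 60/36 = 5/3 times row 1, so its entry in column 1 is 15 × 5/3 = 25.

y = 4, k = 25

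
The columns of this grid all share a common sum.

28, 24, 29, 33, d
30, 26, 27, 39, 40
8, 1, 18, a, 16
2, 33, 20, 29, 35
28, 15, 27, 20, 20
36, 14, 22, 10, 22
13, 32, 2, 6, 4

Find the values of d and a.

d = 8, a = 8

Columns 1 and 2 both add up to 145, so every column sums to 145.
Column 5: 40 + 16 + 35 + 20 + 22 + 4 = 137, so the missing entry is 145 − 137 = 8.
Column 4: 33 + 39 + 29 + 20 + 10 + 6 = 137, so the missing entry is 145 − 137 = 8.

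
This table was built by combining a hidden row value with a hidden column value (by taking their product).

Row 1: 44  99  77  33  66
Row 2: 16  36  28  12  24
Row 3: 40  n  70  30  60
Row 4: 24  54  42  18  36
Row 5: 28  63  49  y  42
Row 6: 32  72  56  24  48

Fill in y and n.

Each row is a constant multiple of every other row — this is a multiplication table with the headers hidden.
Row 5 is 42/66 = 7/11 times row 1, so its entry in column 4 is 33 × 7/11 = 21.
Row 3 is 60/66 = 10/11 times row 1, so its entry in column 2 is 99 × 10/11 = 90.

y = 21, n = 90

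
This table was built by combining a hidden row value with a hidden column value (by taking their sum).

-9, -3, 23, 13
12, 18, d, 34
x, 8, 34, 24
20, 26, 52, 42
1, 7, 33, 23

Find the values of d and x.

d = 44, x = 2

The difference between any two rows is the same in every column — this is an addition table with the headers hidden.
Row 2 minus row 1 is 18 − (-3) = 21, so its entry in column 3 is 23 + 21 = 44.
Row 3 minus row 1 is 8 − (-3) = 11, so its entry in column 1 is -9 + 11 = 2.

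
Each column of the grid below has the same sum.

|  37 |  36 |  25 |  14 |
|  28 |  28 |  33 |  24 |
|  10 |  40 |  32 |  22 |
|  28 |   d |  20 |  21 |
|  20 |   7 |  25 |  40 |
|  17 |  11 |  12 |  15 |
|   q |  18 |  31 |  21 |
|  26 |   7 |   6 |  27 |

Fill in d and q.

Column 3 sums to 184 and so does column 4; that's the common total.
In column 2 the known cells total 147, leaving 184 − 147 = 37.
In column 1 the known cells total 166, leaving 184 − 166 = 18.

d = 37, q = 18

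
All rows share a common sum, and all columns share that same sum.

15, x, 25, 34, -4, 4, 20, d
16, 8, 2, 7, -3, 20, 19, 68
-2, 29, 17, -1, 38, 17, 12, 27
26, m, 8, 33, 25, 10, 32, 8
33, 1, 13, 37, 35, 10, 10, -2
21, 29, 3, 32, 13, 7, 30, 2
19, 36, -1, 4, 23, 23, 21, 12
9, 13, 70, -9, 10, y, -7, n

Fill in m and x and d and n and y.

m = -5, x = 26, d = 17, n = 5, y = 46

Rows 2 and 3 both sum to 137, so that's the common total.
The known cells in row 4 total 142, leaving 137 − 142 = -5 for the blank.
The known cells in column 2 total 111, leaving 137 − 111 = 26 for the blank.
The known cells in row 1 total 120, leaving 137 − 120 = 17 for the blank.
The known cells in column 8 total 132, leaving 137 − 132 = 5 for the blank.
The known cells in row 8 total 91, leaving 137 − 91 = 46 for the blank.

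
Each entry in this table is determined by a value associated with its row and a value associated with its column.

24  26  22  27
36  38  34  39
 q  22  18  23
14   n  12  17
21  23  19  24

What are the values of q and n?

The difference between any two rows is the same in every column — this is an addition table with the headers hidden.
Row 3 minus row 1 is 18 − 22 = -4, so its entry in column 1 is 24 + (-4) = 20.
Row 4 minus row 1 is 12 − 22 = -10, so its entry in column 2 is 26 + (-10) = 16.

q = 20, n = 16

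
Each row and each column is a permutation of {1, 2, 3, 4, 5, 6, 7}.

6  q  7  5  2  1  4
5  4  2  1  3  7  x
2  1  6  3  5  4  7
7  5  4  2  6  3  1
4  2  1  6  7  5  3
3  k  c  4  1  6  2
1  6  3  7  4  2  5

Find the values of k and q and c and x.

At (row 1, col 2): row 1 already has {1, 2, 4, 5, 6, 7}, so the value is 3.
At (row 2, col 7): row 2 already has {1, 2, 3, 4, 5, 7}, so the value is 6.
At (row 6, col 2): column 2 already has {1, 2, 3, 4, 5, 6}, so the value is 7.
For row 6, column 3: row 6 already has {1, 2, 3, 4, 6, 7}; that leaves 5.

k = 7, q = 3, c = 5, x = 6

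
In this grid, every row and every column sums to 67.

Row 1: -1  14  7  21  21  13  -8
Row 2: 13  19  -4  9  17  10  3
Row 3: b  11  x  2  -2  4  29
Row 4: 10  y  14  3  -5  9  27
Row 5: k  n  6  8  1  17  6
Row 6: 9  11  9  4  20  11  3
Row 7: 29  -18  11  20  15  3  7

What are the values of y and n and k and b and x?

The known cells in row 4 total 58, leaving 67 − 58 = 9 for the blank.
The known cells in column 3 total 43, leaving 67 − 43 = 24 for the blank.
The known cells in row 3 total 68, leaving 67 − 68 = -1 for the blank.
The known cells in column 1 total 59, leaving 67 − 59 = 8 for the blank.
The known cells in row 5 total 46, leaving 67 − 46 = 21 for the blank.

y = 9, n = 21, k = 8, b = -1, x = 24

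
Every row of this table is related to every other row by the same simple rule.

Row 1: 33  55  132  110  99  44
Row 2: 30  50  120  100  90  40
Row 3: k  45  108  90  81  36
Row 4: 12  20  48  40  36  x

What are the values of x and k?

Each row is a constant multiple of every other row — this is a multiplication table with the headers hidden.
Row 4 is 20/55 = 4/11 times row 1, so its entry in column 6 is 44 × 4/11 = 16.
Row 3 is 45/55 = 9/11 times row 1, so its entry in column 1 is 33 × 9/11 = 27.

x = 16, k = 27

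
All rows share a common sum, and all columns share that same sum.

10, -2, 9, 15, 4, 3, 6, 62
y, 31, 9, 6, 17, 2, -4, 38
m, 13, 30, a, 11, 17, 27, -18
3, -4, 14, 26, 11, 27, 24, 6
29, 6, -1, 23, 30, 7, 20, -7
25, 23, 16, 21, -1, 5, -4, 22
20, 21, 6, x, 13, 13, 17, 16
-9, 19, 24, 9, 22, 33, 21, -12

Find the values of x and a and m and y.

Rows 1 and 4 both sum to 107, so that's the common total.
Row 2: 31 + 9 + 6 + 17 + 2 − 4 + 38 = 99, so its missing entry is 107 − 99 = 8.
Row 7: 20 + 21 + 6 + 13 + 13 + 17 + 16 = 106, so its missing entry is 107 − 106 = 1.
Column 4: 15 + 6 + 26 + 23 + 21 + 1 + 9 = 101, so its missing entry is 107 − 101 = 6.
Row 3: 13 + 30 + 6 + 11 + 17 + 27 − 18 = 86, so its missing entry is 107 − 86 = 21.

x = 1, a = 6, m = 21, y = 8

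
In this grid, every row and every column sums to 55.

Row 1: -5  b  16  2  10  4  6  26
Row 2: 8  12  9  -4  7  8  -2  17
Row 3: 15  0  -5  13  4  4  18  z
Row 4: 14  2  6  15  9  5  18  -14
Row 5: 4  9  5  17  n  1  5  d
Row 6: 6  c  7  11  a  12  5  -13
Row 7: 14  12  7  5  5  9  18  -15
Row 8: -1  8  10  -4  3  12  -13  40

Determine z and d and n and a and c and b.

Row 1 has -5 + 16 + 2 + 10 + 4 + 6 + 26 = 59; the blank must be 55 − 59 = -4.
Row 3 has 15 + 0 − 5 + 13 + 4 + 4 + 18 = 49; the blank must be 55 − 49 = 6.
Column 2 has -4 + 12 + 0 + 2 + 9 + 12 + 8 = 39; the blank must be 55 − 39 = 16.
Row 6 has 6 + 16 + 7 + 11 + 12 + 5 − 13 = 44; the blank must be 55 − 44 = 11.
Column 5 has 10 + 7 + 4 + 9 + 11 + 5 + 3 = 49; the blank must be 55 − 49 = 6.
Row 5 has 4 + 9 + 5 + 17 + 6 + 1 + 5 = 47; the blank must be 55 − 47 = 8.

z = 6, d = 8, n = 6, a = 11, c = 16, b = -4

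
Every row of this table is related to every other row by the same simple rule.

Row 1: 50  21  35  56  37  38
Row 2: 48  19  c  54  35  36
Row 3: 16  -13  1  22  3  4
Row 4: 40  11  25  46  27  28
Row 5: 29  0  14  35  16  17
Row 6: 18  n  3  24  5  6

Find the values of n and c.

n = -11, c = 33

The difference between any two rows is the same in every column — this is an addition table with the headers hidden.
Row 6 minus row 1 is 24 − 56 = -32, so its entry in column 2 is 21 + (-32) = -11.
Row 2 minus row 1 is 54 − 56 = -2, so its entry in column 3 is 35 + (-2) = 33.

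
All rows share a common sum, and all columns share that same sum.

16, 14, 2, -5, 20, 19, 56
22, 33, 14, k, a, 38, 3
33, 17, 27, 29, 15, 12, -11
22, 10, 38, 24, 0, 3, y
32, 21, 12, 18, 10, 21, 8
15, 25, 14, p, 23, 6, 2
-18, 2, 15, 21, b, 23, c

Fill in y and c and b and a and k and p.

Rows 1 and 3 both sum to 122, so that's the common total.
Row 6 has 15 + 25 + 14 + 23 + 6 + 2 = 85; the blank must be 122 − 85 = 37.
Row 4 has 22 + 10 + 38 + 24 + 0 + 3 = 97; the blank must be 122 − 97 = 25.
Column 7 has 56 + 3 − 11 + 25 + 8 + 2 = 83; the blank must be 122 − 83 = 39.
Row 7 has -18 + 2 + 15 + 21 + 23 + 39 = 82; the blank must be 122 − 82 = 40.
Column 5 has 20 + 15 + 0 + 10 + 23 + 40 = 108; the blank must be 122 − 108 = 14.
Row 2 has 22 + 33 + 14 + 14 + 38 + 3 = 124; the blank must be 122 − 124 = -2.

y = 25, c = 39, b = 40, a = 14, k = -2, p = 37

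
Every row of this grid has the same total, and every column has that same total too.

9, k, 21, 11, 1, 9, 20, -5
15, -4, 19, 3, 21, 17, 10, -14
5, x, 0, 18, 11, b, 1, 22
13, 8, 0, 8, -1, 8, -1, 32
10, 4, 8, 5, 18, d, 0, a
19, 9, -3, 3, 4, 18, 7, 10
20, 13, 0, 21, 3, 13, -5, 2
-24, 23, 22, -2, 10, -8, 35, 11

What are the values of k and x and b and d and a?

k = 1, x = 13, b = -3, d = 13, a = 9

Rows 2 and 4 both sum to 67, so that's the common total.
Row 1 has 9 + 21 + 11 + 1 + 9 + 20 − 5 = 66; the blank must be 67 − 66 = 1.
Column 2 has 1 − 4 + 8 + 4 + 9 + 13 + 23 = 54; the blank must be 67 − 54 = 13.
Row 3 has 5 + 13 + 0 + 18 + 11 + 1 + 22 = 70; the blank must be 67 − 70 = -3.
Column 6 has 9 + 17 − 3 + 8 + 18 + 13 − 8 = 54; the blank must be 67 − 54 = 13.
Row 5 has 10 + 4 + 8 + 5 + 18 + 13 + 0 = 58; the blank must be 67 − 58 = 9.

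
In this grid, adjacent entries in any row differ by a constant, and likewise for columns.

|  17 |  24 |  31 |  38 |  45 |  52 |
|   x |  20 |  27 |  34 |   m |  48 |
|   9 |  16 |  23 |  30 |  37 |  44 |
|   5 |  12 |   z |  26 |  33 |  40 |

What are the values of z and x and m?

Along each row the entries change by 7 per step; down each column they change by -4.
Row 4: from 5 at column 1, stepping by 7 to column 3 gives 19.
Row 2: from 20 at column 2, stepping by 7 to column 1 gives 13.
Row 2: from 20 at column 2, stepping by 7 to column 5 gives 41.

z = 19, x = 13, m = 41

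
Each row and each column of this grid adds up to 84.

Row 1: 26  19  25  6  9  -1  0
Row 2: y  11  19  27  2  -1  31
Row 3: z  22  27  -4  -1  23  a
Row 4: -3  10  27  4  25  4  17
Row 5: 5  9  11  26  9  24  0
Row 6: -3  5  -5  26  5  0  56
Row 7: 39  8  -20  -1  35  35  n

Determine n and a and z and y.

n = -12, a = -8, z = 25, y = -5

Row 7: 39 + 8 − 20 − 1 + 35 + 35 = 96, so its missing entry is 84 − 96 = -12.
Row 2: 11 + 19 + 27 + 2 − 1 + 31 = 89, so its missing entry is 84 − 89 = -5.
Column 7: 0 + 31 + 17 + 0 + 56 − 12 = 92, so its missing entry is 84 − 92 = -8.
Row 3: 22 + 27 − 4 − 1 + 23 − 8 = 59, so its missing entry is 84 − 59 = 25.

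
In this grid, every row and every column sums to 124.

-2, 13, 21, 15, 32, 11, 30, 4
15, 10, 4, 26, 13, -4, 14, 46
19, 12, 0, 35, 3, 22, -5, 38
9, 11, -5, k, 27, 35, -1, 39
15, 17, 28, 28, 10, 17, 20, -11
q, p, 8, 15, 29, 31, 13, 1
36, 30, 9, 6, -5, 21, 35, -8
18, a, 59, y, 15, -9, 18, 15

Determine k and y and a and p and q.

Row 4: 9 + 11 − 5 + 27 + 35 − 1 + 39 = 115, so its missing entry is 124 − 115 = 9.
Column 4: 15 + 26 + 35 + 9 + 28 + 15 + 6 = 134, so its missing entry is 124 − 134 = -10.
Row 8: 18 + 59 − 10 + 15 − 9 + 18 + 15 = 106, so its missing entry is 124 − 106 = 18.
Column 2: 13 + 10 + 12 + 11 + 17 + 30 + 18 = 111, so its missing entry is 124 − 111 = 13.
Row 6: 13 + 8 + 15 + 29 + 31 + 13 + 1 = 110, so its missing entry is 124 − 110 = 14.

k = 9, y = -10, a = 18, p = 13, q = 14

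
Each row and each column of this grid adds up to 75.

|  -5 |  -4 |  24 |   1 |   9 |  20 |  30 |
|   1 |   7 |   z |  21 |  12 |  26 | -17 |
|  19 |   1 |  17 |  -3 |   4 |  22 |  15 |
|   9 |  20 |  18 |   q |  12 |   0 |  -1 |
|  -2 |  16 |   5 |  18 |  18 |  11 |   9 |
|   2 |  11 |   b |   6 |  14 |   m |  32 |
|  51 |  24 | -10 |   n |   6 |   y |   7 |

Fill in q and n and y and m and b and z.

The known cells in row 2 total 50, leaving 75 − 50 = 25 for the blank.
The known cells in row 4 total 58, leaving 75 − 58 = 17 for the blank.
The known cells in column 4 total 60, leaving 75 − 60 = 15 for the blank.
The known cells in row 7 total 93, leaving 75 − 93 = -18 for the blank.
The known cells in column 6 total 61, leaving 75 − 61 = 14 for the blank.
The known cells in row 6 total 79, leaving 75 − 79 = -4 for the blank.

q = 17, n = 15, y = -18, m = 14, b = -4, z = 25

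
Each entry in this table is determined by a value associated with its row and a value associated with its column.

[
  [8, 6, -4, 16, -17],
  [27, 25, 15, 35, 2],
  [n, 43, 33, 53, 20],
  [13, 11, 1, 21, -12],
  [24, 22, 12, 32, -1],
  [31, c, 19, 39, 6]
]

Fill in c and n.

c = 29, n = 45

The difference between any two rows is the same in every column — this is an addition table with the headers hidden.
Row 6 minus row 1 is 6 − (-17) = 23, so its entry in column 2 is 6 + 23 = 29.
Row 3 minus row 1 is 20 − (-17) = 37, so its entry in column 1 is 8 + 37 = 45.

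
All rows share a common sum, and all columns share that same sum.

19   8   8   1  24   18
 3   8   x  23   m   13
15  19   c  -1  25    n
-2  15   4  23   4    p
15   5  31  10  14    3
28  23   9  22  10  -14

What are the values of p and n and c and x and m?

p = 34, n = 24, c = -4, x = 30, m = 1

Rows 1 and 5 both sum to 78, so that's the common total.
The known cells in column 5 total 77, leaving 78 − 77 = 1 for the blank.
The known cells in row 2 total 48, leaving 78 − 48 = 30 for the blank.
The known cells in column 3 total 82, leaving 78 − 82 = -4 for the blank.
The known cells in row 3 total 54, leaving 78 − 54 = 24 for the blank.
The known cells in row 4 total 44, leaving 78 − 44 = 34 for the blank.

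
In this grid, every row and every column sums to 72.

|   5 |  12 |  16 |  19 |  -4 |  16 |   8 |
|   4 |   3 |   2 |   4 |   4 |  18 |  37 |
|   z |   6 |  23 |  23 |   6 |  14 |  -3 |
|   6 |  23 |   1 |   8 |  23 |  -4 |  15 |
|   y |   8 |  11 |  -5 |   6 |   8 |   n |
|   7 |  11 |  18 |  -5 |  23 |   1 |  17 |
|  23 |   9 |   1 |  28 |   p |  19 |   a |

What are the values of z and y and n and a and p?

z = 3, y = 24, n = 20, a = -22, p = 14

Row 3 has 6 + 23 + 23 + 6 + 14 − 3 = 69; the blank must be 72 − 69 = 3.
Column 1 has 5 + 4 + 3 + 6 + 7 + 23 = 48; the blank must be 72 − 48 = 24.
Row 5 has 24 + 8 + 11 − 5 + 6 + 8 = 52; the blank must be 72 − 52 = 20.
Column 5 has -4 + 4 + 6 + 23 + 6 + 23 = 58; the blank must be 72 − 58 = 14.
Row 7 has 23 + 9 + 1 + 28 + 14 + 19 = 94; the blank must be 72 − 94 = -22.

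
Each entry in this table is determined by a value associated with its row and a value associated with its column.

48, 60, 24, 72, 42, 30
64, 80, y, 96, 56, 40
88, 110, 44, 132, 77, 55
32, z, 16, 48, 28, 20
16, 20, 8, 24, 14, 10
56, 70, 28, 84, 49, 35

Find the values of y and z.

Each row is a constant multiple of every other row — this is a multiplication table with the headers hidden.
Row 2 is 96/72 = 4/3 times row 1, so its entry in column 3 is 24 × 4/3 = 32.
Row 4 is 48/72 = 2/3 times row 1, so its entry in column 2 is 60 × 2/3 = 40.

y = 32, z = 40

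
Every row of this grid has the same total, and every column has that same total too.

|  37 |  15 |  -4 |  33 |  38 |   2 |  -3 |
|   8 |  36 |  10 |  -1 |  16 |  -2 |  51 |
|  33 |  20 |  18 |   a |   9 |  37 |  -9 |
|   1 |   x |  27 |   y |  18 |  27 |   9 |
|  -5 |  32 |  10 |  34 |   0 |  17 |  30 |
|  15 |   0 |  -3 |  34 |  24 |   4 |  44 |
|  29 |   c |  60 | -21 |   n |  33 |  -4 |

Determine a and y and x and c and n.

Rows 1 and 2 both sum to 118, so that's the common total.
Column 5: 38 + 16 + 9 + 18 + 0 + 24 = 105, so its missing entry is 118 − 105 = 13.
Row 7: 29 + 60 − 21 + 13 + 33 − 4 = 110, so its missing entry is 118 − 110 = 8.
Column 2: 15 + 36 + 20 + 32 + 0 + 8 = 111, so its missing entry is 118 − 111 = 7.
Row 3: 33 + 20 + 18 + 9 + 37 − 9 = 108, so its missing entry is 118 − 108 = 10.
Row 4: 1 + 7 + 27 + 18 + 27 + 9 = 89, so its missing entry is 118 − 89 = 29.

a = 10, y = 29, x = 7, c = 8, n = 13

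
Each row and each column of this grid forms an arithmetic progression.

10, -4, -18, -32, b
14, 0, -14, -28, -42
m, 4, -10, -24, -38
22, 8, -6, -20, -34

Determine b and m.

Along each row the entries change by -14 per step; down each column they change by 4.
Row 1: from 10 at column 1, stepping by -14 to column 5 gives -46.
Row 3: from 4 at column 2, stepping by -14 to column 1 gives 18.

b = -46, m = 18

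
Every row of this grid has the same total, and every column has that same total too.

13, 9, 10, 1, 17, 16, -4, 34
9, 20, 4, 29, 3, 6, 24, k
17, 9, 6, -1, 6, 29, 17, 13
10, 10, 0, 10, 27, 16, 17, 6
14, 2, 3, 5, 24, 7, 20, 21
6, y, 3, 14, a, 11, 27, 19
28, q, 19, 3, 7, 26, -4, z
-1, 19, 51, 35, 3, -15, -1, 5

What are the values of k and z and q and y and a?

Rows 1 and 3 both sum to 96, so that's the common total.
The known cells in column 5 total 87, leaving 96 − 87 = 9 for the blank.
The known cells in row 6 total 89, leaving 96 − 89 = 7 for the blank.
The known cells in column 2 total 76, leaving 96 − 76 = 20 for the blank.
The known cells in row 7 total 99, leaving 96 − 99 = -3 for the blank.
The known cells in row 2 total 95, leaving 96 − 95 = 1 for the blank.

k = 1, z = -3, q = 20, y = 7, a = 9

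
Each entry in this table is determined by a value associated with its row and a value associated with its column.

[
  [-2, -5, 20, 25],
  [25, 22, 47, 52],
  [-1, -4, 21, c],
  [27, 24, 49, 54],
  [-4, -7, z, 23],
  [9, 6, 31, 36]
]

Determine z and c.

The difference between any two rows is the same in every column — this is an addition table with the headers hidden.
Row 5 minus row 1 is -7 − (-5) = -2, so its entry in column 3 is 20 + (-2) = 18.
Row 3 minus row 1 is -4 − (-5) = 1, so its entry in column 4 is 25 + 1 = 26.

z = 18, c = 26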